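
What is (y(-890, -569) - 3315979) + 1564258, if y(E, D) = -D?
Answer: -1751152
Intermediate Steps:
(y(-890, -569) - 3315979) + 1564258 = (-1*(-569) - 3315979) + 1564258 = (569 - 3315979) + 1564258 = -3315410 + 1564258 = -1751152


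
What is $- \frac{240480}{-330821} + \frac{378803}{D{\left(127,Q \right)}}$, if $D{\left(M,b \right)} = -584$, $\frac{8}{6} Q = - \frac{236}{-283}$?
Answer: $- \frac{125175546943}{193199464} \approx -647.91$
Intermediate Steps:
$Q = \frac{177}{283}$ ($Q = \frac{3 \left(- \frac{236}{-283}\right)}{4} = \frac{3 \left(\left(-236\right) \left(- \frac{1}{283}\right)\right)}{4} = \frac{3}{4} \cdot \frac{236}{283} = \frac{177}{283} \approx 0.62544$)
$- \frac{240480}{-330821} + \frac{378803}{D{\left(127,Q \right)}} = - \frac{240480}{-330821} + \frac{378803}{-584} = \left(-240480\right) \left(- \frac{1}{330821}\right) + 378803 \left(- \frac{1}{584}\right) = \frac{240480}{330821} - \frac{378803}{584} = - \frac{125175546943}{193199464}$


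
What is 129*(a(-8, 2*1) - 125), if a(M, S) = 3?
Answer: -15738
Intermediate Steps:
129*(a(-8, 2*1) - 125) = 129*(3 - 125) = 129*(-122) = -15738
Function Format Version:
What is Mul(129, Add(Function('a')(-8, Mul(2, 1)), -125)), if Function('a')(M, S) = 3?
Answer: -15738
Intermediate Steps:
Mul(129, Add(Function('a')(-8, Mul(2, 1)), -125)) = Mul(129, Add(3, -125)) = Mul(129, -122) = -15738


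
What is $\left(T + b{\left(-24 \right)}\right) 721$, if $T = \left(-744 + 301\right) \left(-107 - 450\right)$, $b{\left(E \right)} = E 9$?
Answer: $177751735$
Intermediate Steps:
$b{\left(E \right)} = 9 E$
$T = 246751$ ($T = \left(-443\right) \left(-557\right) = 246751$)
$\left(T + b{\left(-24 \right)}\right) 721 = \left(246751 + 9 \left(-24\right)\right) 721 = \left(246751 - 216\right) 721 = 246535 \cdot 721 = 177751735$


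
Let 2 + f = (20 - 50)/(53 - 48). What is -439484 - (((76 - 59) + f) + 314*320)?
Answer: -539973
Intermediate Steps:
f = -8 (f = -2 + (20 - 50)/(53 - 48) = -2 - 30/5 = -2 - 30*⅕ = -2 - 6 = -8)
-439484 - (((76 - 59) + f) + 314*320) = -439484 - (((76 - 59) - 8) + 314*320) = -439484 - ((17 - 8) + 100480) = -439484 - (9 + 100480) = -439484 - 1*100489 = -439484 - 100489 = -539973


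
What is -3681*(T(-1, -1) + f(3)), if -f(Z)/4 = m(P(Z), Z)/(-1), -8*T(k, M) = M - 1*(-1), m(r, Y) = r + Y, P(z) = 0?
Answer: -44172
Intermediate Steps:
m(r, Y) = Y + r
T(k, M) = -⅛ - M/8 (T(k, M) = -(M - 1*(-1))/8 = -(M + 1)/8 = -(1 + M)/8 = -⅛ - M/8)
f(Z) = 4*Z (f(Z) = -4*(Z + 0)/(-1) = -4*Z*(-1) = -(-4)*Z = 4*Z)
-3681*(T(-1, -1) + f(3)) = -3681*((-⅛ - ⅛*(-1)) + 4*3) = -3681*((-⅛ + ⅛) + 12) = -3681*(0 + 12) = -3681*12 = -44172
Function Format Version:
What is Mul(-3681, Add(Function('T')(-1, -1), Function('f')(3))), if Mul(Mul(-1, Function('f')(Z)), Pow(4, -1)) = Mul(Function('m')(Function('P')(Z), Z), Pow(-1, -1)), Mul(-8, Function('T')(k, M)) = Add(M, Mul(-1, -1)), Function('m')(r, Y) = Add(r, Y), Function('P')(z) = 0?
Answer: -44172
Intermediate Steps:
Function('m')(r, Y) = Add(Y, r)
Function('T')(k, M) = Add(Rational(-1, 8), Mul(Rational(-1, 8), M)) (Function('T')(k, M) = Mul(Rational(-1, 8), Add(M, Mul(-1, -1))) = Mul(Rational(-1, 8), Add(M, 1)) = Mul(Rational(-1, 8), Add(1, M)) = Add(Rational(-1, 8), Mul(Rational(-1, 8), M)))
Function('f')(Z) = Mul(4, Z) (Function('f')(Z) = Mul(-4, Mul(Add(Z, 0), Pow(-1, -1))) = Mul(-4, Mul(Z, -1)) = Mul(-4, Mul(-1, Z)) = Mul(4, Z))
Mul(-3681, Add(Function('T')(-1, -1), Function('f')(3))) = Mul(-3681, Add(Add(Rational(-1, 8), Mul(Rational(-1, 8), -1)), Mul(4, 3))) = Mul(-3681, Add(Add(Rational(-1, 8), Rational(1, 8)), 12)) = Mul(-3681, Add(0, 12)) = Mul(-3681, 12) = -44172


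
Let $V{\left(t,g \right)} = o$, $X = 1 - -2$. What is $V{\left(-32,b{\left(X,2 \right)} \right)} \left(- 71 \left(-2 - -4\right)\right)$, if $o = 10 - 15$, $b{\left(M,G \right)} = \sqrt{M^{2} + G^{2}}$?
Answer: $710$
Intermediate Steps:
$X = 3$ ($X = 1 + 2 = 3$)
$b{\left(M,G \right)} = \sqrt{G^{2} + M^{2}}$
$o = -5$ ($o = 10 - 15 = -5$)
$V{\left(t,g \right)} = -5$
$V{\left(-32,b{\left(X,2 \right)} \right)} \left(- 71 \left(-2 - -4\right)\right) = - 5 \left(- 71 \left(-2 - -4\right)\right) = - 5 \left(- 71 \left(-2 + 4\right)\right) = - 5 \left(\left(-71\right) 2\right) = \left(-5\right) \left(-142\right) = 710$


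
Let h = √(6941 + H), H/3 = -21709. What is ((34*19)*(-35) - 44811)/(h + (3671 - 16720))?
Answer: 879776629/170334587 + 67421*I*√58186/170334587 ≈ 5.165 + 0.095478*I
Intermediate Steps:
H = -65127 (H = 3*(-21709) = -65127)
h = I*√58186 (h = √(6941 - 65127) = √(-58186) = I*√58186 ≈ 241.22*I)
((34*19)*(-35) - 44811)/(h + (3671 - 16720)) = ((34*19)*(-35) - 44811)/(I*√58186 + (3671 - 16720)) = (646*(-35) - 44811)/(I*√58186 - 13049) = (-22610 - 44811)/(-13049 + I*√58186) = -67421/(-13049 + I*√58186)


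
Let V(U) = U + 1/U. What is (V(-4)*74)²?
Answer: 395641/4 ≈ 98910.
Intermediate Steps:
(V(-4)*74)² = ((-4 + 1/(-4))*74)² = ((-4 - ¼)*74)² = (-17/4*74)² = (-629/2)² = 395641/4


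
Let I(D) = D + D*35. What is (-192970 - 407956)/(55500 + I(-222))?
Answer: -300463/23754 ≈ -12.649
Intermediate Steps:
I(D) = 36*D (I(D) = D + 35*D = 36*D)
(-192970 - 407956)/(55500 + I(-222)) = (-192970 - 407956)/(55500 + 36*(-222)) = -600926/(55500 - 7992) = -600926/47508 = -600926*1/47508 = -300463/23754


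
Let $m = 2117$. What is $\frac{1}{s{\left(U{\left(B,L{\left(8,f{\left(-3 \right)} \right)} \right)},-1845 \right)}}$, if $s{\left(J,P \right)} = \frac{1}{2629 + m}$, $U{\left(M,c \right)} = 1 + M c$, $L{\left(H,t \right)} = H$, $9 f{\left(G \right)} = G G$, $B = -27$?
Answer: $4746$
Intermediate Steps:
$f{\left(G \right)} = \frac{G^{2}}{9}$ ($f{\left(G \right)} = \frac{G G}{9} = \frac{G^{2}}{9}$)
$s{\left(J,P \right)} = \frac{1}{4746}$ ($s{\left(J,P \right)} = \frac{1}{2629 + 2117} = \frac{1}{4746}$)
$\frac{1}{s{\left(U{\left(B,L{\left(8,f{\left(-3 \right)} \right)} \right)},-1845 \right)}} = \frac{1}{\frac{1}{4746}} = 4746$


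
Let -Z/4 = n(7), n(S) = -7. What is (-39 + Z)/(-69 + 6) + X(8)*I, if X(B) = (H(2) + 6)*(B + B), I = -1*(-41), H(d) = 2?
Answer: 330635/63 ≈ 5248.2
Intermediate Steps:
I = 41
X(B) = 16*B (X(B) = (2 + 6)*(B + B) = 8*(2*B) = 16*B)
Z = 28 (Z = -4*(-7) = 28)
(-39 + Z)/(-69 + 6) + X(8)*I = (-39 + 28)/(-69 + 6) + (16*8)*41 = -11/(-63) + 128*41 = -11*(-1/63) + 5248 = 11/63 + 5248 = 330635/63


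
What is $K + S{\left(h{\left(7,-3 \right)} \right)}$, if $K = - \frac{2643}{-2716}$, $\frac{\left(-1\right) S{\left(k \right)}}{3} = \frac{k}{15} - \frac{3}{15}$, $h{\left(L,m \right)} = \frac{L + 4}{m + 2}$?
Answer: $\frac{51239}{13580} \approx 3.7731$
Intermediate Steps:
$h{\left(L,m \right)} = \frac{4 + L}{2 + m}$
$S{\left(k \right)} = \frac{3}{5} - \frac{k}{5}$ ($S{\left(k \right)} = - 3 \left(\frac{k}{15} - \frac{3}{15}\right) = - 3 \left(k \frac{1}{15} - \frac{1}{5}\right) = - 3 \left(\frac{k}{15} - \frac{1}{5}\right) = - 3 \left(- \frac{1}{5} + \frac{k}{15}\right) = \frac{3}{5} - \frac{k}{5}$)
$K = \frac{2643}{2716}$ ($K = \left(-2643\right) \left(- \frac{1}{2716}\right) = \frac{2643}{2716} \approx 0.97312$)
$K + S{\left(h{\left(7,-3 \right)} \right)} = \frac{2643}{2716} - \left(- \frac{3}{5} + \frac{\frac{1}{2 - 3} \left(4 + 7\right)}{5}\right) = \frac{2643}{2716} - \left(- \frac{3}{5} + \frac{\frac{1}{-1} \cdot 11}{5}\right) = \frac{2643}{2716} - \left(- \frac{3}{5} + \frac{\left(-1\right) 11}{5}\right) = \frac{2643}{2716} + \left(\frac{3}{5} - - \frac{11}{5}\right) = \frac{2643}{2716} + \left(\frac{3}{5} + \frac{11}{5}\right) = \frac{2643}{2716} + \frac{14}{5} = \frac{51239}{13580}$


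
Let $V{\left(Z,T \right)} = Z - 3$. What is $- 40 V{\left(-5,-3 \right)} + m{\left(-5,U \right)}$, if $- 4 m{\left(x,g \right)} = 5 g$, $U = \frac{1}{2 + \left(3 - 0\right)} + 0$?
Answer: $\frac{1279}{4} \approx 319.75$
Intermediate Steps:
$U = \frac{1}{5}$ ($U = \frac{1}{2 + \left(3 + 0\right)} + 0 = \frac{1}{2 + 3} + 0 = \frac{1}{5} + 0 = \frac{1}{5} \approx 0.2$)
$m{\left(x,g \right)} = - \frac{5 g}{4}$
$V{\left(Z,T \right)} = -3 + Z$
$- 40 V{\left(-5,-3 \right)} + m{\left(-5,U \right)} = - 40 \left(-3 - 5\right) - \frac{1}{4} = \left(-40\right) \left(-8\right) - \frac{1}{4} = 320 - \frac{1}{4} = \frac{1279}{4}$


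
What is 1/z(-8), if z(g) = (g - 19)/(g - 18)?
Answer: 26/27 ≈ 0.96296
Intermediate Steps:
z(g) = (-19 + g)/(-18 + g)
1/z(-8) = 1/((-19 - 8)/(-18 - 8)) = 1/(-27/(-26)) = 1/(-1/26*(-27)) = 1/(27/26) = 26/27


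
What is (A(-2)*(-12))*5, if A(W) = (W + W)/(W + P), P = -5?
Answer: -240/7 ≈ -34.286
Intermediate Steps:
A(W) = 2*W/(-5 + W) (A(W) = (W + W)/(W - 5) = (2*W)/(-5 + W) = 2*W/(-5 + W))
(A(-2)*(-12))*5 = ((2*(-2)/(-5 - 2))*(-12))*5 = ((2*(-2)/(-7))*(-12))*5 = ((2*(-2)*(-⅐))*(-12))*5 = ((4/7)*(-12))*5 = -48/7*5 = -240/7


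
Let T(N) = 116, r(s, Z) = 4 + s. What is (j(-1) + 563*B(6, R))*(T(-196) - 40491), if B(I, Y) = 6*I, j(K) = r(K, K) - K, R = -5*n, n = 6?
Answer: -818482000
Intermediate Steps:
R = -30 (R = -5*6 = -30)
j(K) = 4 (j(K) = (4 + K) - K = 4)
(j(-1) + 563*B(6, R))*(T(-196) - 40491) = (4 + 563*(6*6))*(116 - 40491) = (4 + 563*36)*(-40375) = (4 + 20268)*(-40375) = 20272*(-40375) = -818482000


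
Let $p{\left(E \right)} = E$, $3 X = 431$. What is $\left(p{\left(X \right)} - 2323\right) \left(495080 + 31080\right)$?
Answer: $- \frac{3440034080}{3} \approx -1.1467 \cdot 10^{9}$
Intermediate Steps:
$X = \frac{431}{3}$ ($X = \frac{1}{3} \cdot 431 = \frac{431}{3} \approx 143.67$)
$\left(p{\left(X \right)} - 2323\right) \left(495080 + 31080\right) = \left(\frac{431}{3} - 2323\right) \left(495080 + 31080\right) = \left(- \frac{6538}{3}\right) 526160 = - \frac{3440034080}{3}$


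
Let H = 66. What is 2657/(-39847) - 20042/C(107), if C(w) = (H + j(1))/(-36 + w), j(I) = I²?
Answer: -56701741773/2669749 ≈ -21239.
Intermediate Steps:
C(w) = 67/(-36 + w) (C(w) = (66 + 1²)/(-36 + w) = (66 + 1)/(-36 + w) = 67/(-36 + w))
2657/(-39847) - 20042/C(107) = 2657/(-39847) - 20042/(67/(-36 + 107)) = 2657*(-1/39847) - 20042/(67/71) = -2657/39847 - 20042/(67*(1/71)) = -2657/39847 - 20042/67/71 = -2657/39847 - 20042*71/67 = -2657/39847 - 1422982/67 = -56701741773/2669749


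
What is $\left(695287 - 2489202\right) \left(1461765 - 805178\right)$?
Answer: $-1177861268105$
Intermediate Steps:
$\left(695287 - 2489202\right) \left(1461765 - 805178\right) = \left(-1793915\right) 656587 = -1177861268105$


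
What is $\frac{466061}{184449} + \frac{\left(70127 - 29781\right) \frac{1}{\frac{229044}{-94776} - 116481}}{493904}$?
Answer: $\frac{52942741275137862427}{20952704465109482100} \approx 2.5268$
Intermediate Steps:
$\frac{466061}{184449} + \frac{\left(70127 - 29781\right) \frac{1}{\frac{229044}{-94776} - 116481}}{493904} = 466061 \cdot \frac{1}{184449} + \frac{40346}{229044 \left(- \frac{1}{94776}\right) - 116481} \cdot \frac{1}{493904} = \frac{466061}{184449} + \frac{40346}{- \frac{19087}{7898} - 116481} \cdot \frac{1}{493904} = \frac{466061}{184449} + \frac{40346}{- \frac{919986025}{7898}} \cdot \frac{1}{493904} = \frac{466061}{184449} + 40346 \left(- \frac{7898}{919986025}\right) \frac{1}{493904} = \frac{466061}{184449} - \frac{79663177}{113596194422900} = \frac{52942741275137862427}{20952704465109482100}$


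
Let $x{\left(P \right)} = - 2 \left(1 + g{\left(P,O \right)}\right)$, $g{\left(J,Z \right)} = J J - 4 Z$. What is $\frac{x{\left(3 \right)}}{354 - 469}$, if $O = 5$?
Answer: $- \frac{4}{23} \approx -0.17391$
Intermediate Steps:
$g{\left(J,Z \right)} = J^{2} - 4 Z$
$x{\left(P \right)} = 38 - 2 P^{2}$ ($x{\left(P \right)} = - 2 \left(1 + \left(P^{2} - 20\right)\right) = - 2 \left(1 + \left(-20 + P^{2}\right)\right) = - 2 \left(-19 + P^{2}\right) = 38 - 2 P^{2}$)
$\frac{x{\left(3 \right)}}{354 - 469} = \frac{38 - 2 \cdot 3^{2}}{354 - 469} = \frac{38 - 18}{-115} = \left(38 - 18\right) \left(- \frac{1}{115}\right) = 20 \left(- \frac{1}{115}\right) = - \frac{4}{23}$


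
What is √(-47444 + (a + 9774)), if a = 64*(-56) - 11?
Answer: 3*I*√4585 ≈ 203.14*I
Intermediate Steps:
a = -3595 (a = -3584 - 11 = -3595)
√(-47444 + (a + 9774)) = √(-47444 + (-3595 + 9774)) = √(-47444 + 6179) = √(-41265) = 3*I*√4585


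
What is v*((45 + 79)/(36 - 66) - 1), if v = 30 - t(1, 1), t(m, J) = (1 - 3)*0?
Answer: -154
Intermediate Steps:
t(m, J) = 0 (t(m, J) = -2*0 = 0)
v = 30 (v = 30 - 1*0 = 30 + 0 = 30)
v*((45 + 79)/(36 - 66) - 1) = 30*((45 + 79)/(36 - 66) - 1) = 30*(124/(-30) - 1) = 30*(124*(-1/30) - 1) = 30*(-62/15 - 1) = 30*(-77/15) = -154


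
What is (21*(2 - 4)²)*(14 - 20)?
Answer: -504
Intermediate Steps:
(21*(2 - 4)²)*(14 - 20) = (21*(-2)²)*(-6) = (21*4)*(-6) = 84*(-6) = -504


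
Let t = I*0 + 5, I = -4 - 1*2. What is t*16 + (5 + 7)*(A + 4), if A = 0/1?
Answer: 128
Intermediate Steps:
A = 0 (A = 0*1 = 0)
I = -6 (I = -4 - 2 = -6)
t = 5 (t = -6*0 + 5 = 0 + 5 = 5)
t*16 + (5 + 7)*(A + 4) = 5*16 + (5 + 7)*(0 + 4) = 80 + 12*4 = 80 + 48 = 128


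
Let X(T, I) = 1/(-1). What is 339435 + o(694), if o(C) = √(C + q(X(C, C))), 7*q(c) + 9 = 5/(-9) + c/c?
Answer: 339435 + √6235/3 ≈ 3.3946e+5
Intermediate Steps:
X(T, I) = -1
q(c) = -11/9 (q(c) = -9/7 + (5/(-9) + c/c)/7 = -9/7 + (5*(-⅑) + 1)/7 = -9/7 + (-5/9 + 1)/7 = -9/7 + (⅐)*(4/9) = -9/7 + 4/63 = -11/9)
o(C) = √(-11/9 + C) (o(C) = √(C - 11/9) = √(-11/9 + C))
339435 + o(694) = 339435 + √(-11 + 9*694)/3 = 339435 + √(-11 + 6246)/3 = 339435 + √6235/3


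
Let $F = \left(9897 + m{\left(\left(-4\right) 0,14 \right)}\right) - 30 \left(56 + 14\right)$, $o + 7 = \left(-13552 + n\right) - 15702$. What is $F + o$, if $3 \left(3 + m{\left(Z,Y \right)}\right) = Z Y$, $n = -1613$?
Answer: $-23080$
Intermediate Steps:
$m{\left(Z,Y \right)} = -3 + \frac{Y Z}{3}$ ($m{\left(Z,Y \right)} = -3 + \frac{Z Y}{3} = -3 + \frac{Y Z}{3}$)
$o = -30874$ ($o = -7 - 30867 = -30874$)
$F = 7794$ ($F = \left(9897 - \left(3 - \frac{14 \left(\left(-4\right) 0\right)}{3}\right)\right) - 30 \left(56 + 14\right) = \left(9897 - \left(3 - 0\right)\right) - 2100 = \left(9897 + \left(-3 + 0\right)\right) - 2100 = \left(9897 - 3\right) - 2100 = 9894 - 2100 = 7794$)
$F + o = 7794 - 30874 = -23080$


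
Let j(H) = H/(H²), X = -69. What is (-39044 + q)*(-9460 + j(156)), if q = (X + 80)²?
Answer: 57440967557/156 ≈ 3.6821e+8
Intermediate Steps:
q = 121 (q = (-69 + 80)² = 11² = 121)
j(H) = 1/H (j(H) = H/H² = 1/H)
(-39044 + q)*(-9460 + j(156)) = (-39044 + 121)*(-9460 + 1/156) = -38923*(-9460 + 1/156) = -38923*(-1475759/156) = 57440967557/156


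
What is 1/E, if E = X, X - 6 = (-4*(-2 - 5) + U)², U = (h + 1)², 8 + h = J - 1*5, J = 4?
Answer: 1/8470 ≈ 0.00011806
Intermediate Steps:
h = -9 (h = -8 + (4 - 1*5) = -8 + (4 - 5) = -8 - 1 = -9)
U = 64 (U = (-9 + 1)² = (-8)² = 64)
X = 8470 (X = 6 + (-4*(-2 - 5) + 64)² = 6 + (-4*(-7) + 64)² = 6 + (28 + 64)² = 6 + 92² = 6 + 8464 = 8470)
E = 8470
1/E = 1/8470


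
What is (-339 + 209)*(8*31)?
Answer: -32240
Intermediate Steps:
(-339 + 209)*(8*31) = -130*248 = -32240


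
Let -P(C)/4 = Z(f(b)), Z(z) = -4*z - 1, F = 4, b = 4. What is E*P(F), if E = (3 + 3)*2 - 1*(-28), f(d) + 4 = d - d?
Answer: -2400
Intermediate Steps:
f(d) = -4 (f(d) = -4 + (d - d) = -4 + 0 = -4)
Z(z) = -1 - 4*z
P(C) = -60 (P(C) = -4*(-1 - 4*(-4)) = -4*(-1 + 16) = -4*15 = -60)
E = 40 (E = 6*2 + 28 = 12 + 28 = 40)
E*P(F) = 40*(-60) = -2400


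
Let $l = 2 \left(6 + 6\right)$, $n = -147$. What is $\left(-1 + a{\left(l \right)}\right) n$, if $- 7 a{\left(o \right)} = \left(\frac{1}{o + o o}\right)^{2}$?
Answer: $\frac{17640007}{120000} \approx 147.0$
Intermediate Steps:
$l = 24$ ($l = 2 \cdot 12 = 24$)
$a{\left(o \right)} = - \frac{1}{7 \left(o + o^{2}\right)^{2}}$ ($a{\left(o \right)} = - \frac{\left(\frac{1}{o + o o}\right)^{2}}{7} = - \frac{\left(\frac{1}{o + o^{2}}\right)^{2}}{7} = - \frac{1}{7 \left(o + o^{2}\right)^{2}}$)
$\left(-1 + a{\left(l \right)}\right) n = \left(-1 - \frac{1}{7 \cdot 576 \left(1 + 24\right)^{2}}\right) \left(-147\right) = \left(-1 - \frac{1}{4032 \cdot 625}\right) \left(-147\right) = \left(-1 - \frac{1}{4032} \cdot \frac{1}{625}\right) \left(-147\right) = \left(-1 - \frac{1}{2520000}\right) \left(-147\right) = \left(- \frac{2520001}{2520000}\right) \left(-147\right) = \frac{17640007}{120000}$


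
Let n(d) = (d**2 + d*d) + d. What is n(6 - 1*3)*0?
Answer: 0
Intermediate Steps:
n(d) = d + 2*d**2 (n(d) = (d**2 + d**2) + d = 2*d**2 + d = d + 2*d**2)
n(6 - 1*3)*0 = ((6 - 1*3)*(1 + 2*(6 - 1*3)))*0 = ((6 - 3)*(1 + 2*(6 - 3)))*0 = (3*(1 + 2*3))*0 = (3*(1 + 6))*0 = (3*7)*0 = 21*0 = 0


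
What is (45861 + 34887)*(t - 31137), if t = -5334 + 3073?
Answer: -2696821704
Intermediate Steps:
t = -2261
(45861 + 34887)*(t - 31137) = (45861 + 34887)*(-2261 - 31137) = 80748*(-33398) = -2696821704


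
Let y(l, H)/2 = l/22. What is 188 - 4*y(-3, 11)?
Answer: 2080/11 ≈ 189.09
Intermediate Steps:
y(l, H) = l/11 (y(l, H) = 2*(l/22) = l/11)
188 - 4*y(-3, 11) = 188 - 4*(-3)/11 = 188 - 4*(-3/11) = 188 + 12/11 = 2080/11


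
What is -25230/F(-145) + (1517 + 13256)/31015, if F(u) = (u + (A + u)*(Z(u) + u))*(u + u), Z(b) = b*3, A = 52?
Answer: 5499392/11506565 ≈ 0.47794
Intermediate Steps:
Z(b) = 3*b
F(u) = 2*u*(u + 4*u*(52 + u)) (F(u) = (u + (52 + u)*(3*u + u))*(u + u) = (u + (52 + u)*(4*u))*(2*u) = (u + 4*u*(52 + u))*(2*u) = 2*u*(u + 4*u*(52 + u)))
-25230/F(-145) + (1517 + 13256)/31015 = -25230*1/(21025*(418 + 8*(-145))) + (1517 + 13256)/31015 = -25230*1/(21025*(418 - 1160)) + 14773*(1/31015) = -25230/(21025*(-742)) + 14773/31015 = -25230/(-15600550) + 14773/31015 = -25230*(-1/15600550) + 14773/31015 = 3/1855 + 14773/31015 = 5499392/11506565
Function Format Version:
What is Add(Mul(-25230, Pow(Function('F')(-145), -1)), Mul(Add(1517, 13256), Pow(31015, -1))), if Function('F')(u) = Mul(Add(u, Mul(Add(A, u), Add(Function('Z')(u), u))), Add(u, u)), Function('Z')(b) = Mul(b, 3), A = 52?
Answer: Rational(5499392, 11506565) ≈ 0.47794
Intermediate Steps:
Function('Z')(b) = Mul(3, b)
Function('F')(u) = Mul(2, u, Add(u, Mul(4, u, Add(52, u)))) (Function('F')(u) = Mul(Add(u, Mul(Add(52, u), Add(Mul(3, u), u))), Add(u, u)) = Mul(Add(u, Mul(Add(52, u), Mul(4, u))), Mul(2, u)) = Mul(Add(u, Mul(4, u, Add(52, u))), Mul(2, u)) = Mul(2, u, Add(u, Mul(4, u, Add(52, u)))))
Add(Mul(-25230, Pow(Function('F')(-145), -1)), Mul(Add(1517, 13256), Pow(31015, -1))) = Add(Mul(-25230, Pow(Mul(Pow(-145, 2), Add(418, Mul(8, -145))), -1)), Mul(Add(1517, 13256), Pow(31015, -1))) = Add(Mul(-25230, Pow(Mul(21025, Add(418, -1160)), -1)), Mul(14773, Rational(1, 31015))) = Add(Mul(-25230, Pow(Mul(21025, -742), -1)), Rational(14773, 31015)) = Add(Mul(-25230, Pow(-15600550, -1)), Rational(14773, 31015)) = Add(Mul(-25230, Rational(-1, 15600550)), Rational(14773, 31015)) = Add(Rational(3, 1855), Rational(14773, 31015)) = Rational(5499392, 11506565)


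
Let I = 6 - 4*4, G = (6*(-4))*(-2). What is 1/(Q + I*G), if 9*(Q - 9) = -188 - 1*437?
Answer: -9/4864 ≈ -0.0018503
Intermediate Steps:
G = 48 (G = -24*(-2) = 48)
I = -10 (I = 6 - 16 = -10)
Q = -544/9 (Q = 9 + (-188 - 1*437)/9 = 9 + (-188 - 437)/9 = 9 + (1/9)*(-625) = 9 - 625/9 = -544/9 ≈ -60.444)
1/(Q + I*G) = 1/(-544/9 - 10*48) = 1/(-544/9 - 480) = 1/(-4864/9) = -9/4864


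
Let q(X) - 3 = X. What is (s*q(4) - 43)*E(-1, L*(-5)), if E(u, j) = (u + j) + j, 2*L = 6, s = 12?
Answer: -1271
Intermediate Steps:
L = 3 (L = (½)*6 = 3)
q(X) = 3 + X
E(u, j) = u + 2*j (E(u, j) = (j + u) + j = u + 2*j)
(s*q(4) - 43)*E(-1, L*(-5)) = (12*(3 + 4) - 43)*(-1 + 2*(3*(-5))) = (12*7 - 43)*(-1 + 2*(-15)) = (84 - 43)*(-1 - 30) = 41*(-31) = -1271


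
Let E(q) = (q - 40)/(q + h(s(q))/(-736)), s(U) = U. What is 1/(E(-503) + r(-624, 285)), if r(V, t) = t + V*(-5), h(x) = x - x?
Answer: 503/1713258 ≈ 0.00029359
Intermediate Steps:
h(x) = 0
r(V, t) = t - 5*V
E(q) = (-40 + q)/q (E(q) = (q - 40)/(q + 0/(-736)) = (-40 + q)/(q + 0*(-1/736)) = (-40 + q)/(q + 0) = (-40 + q)/q)
1/(E(-503) + r(-624, 285)) = 1/((-40 - 503)/(-503) + (285 - 5*(-624))) = 1/(-1/503*(-543) + (285 + 3120)) = 1/(543/503 + 3405) = 1/(1713258/503) = 503/1713258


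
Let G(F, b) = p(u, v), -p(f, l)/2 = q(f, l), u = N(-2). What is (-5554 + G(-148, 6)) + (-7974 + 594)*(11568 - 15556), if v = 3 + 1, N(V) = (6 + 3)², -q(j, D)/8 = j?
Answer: 29427182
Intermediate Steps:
q(j, D) = -8*j
N(V) = 81 (N(V) = 9² = 81)
u = 81
v = 4
p(f, l) = 16*f (p(f, l) = -(-16)*f = 16*f)
G(F, b) = 1296 (G(F, b) = 16*81 = 1296)
(-5554 + G(-148, 6)) + (-7974 + 594)*(11568 - 15556) = (-5554 + 1296) + (-7974 + 594)*(11568 - 15556) = -4258 - 7380*(-3988) = -4258 + 29431440 = 29427182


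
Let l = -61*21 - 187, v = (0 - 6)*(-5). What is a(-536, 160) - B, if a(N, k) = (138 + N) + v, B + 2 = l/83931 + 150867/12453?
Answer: -131728227037/348397581 ≈ -378.10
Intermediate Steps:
v = 30 (v = -6*(-5) = 30)
l = -1468 (l = -1281 - 187 = -1468)
B = 3517917229/348397581 (B = -2 + (-1468/83931 + 150867/12453) = -2 + (-1468*1/83931 + 150867*(1/12453)) = -2 + (-1468/83931 + 50289/4151) = -2 + 4214712391/348397581 = 3517917229/348397581 ≈ 10.097)
a(N, k) = 168 + N (a(N, k) = (138 + N) + 30 = 168 + N)
a(-536, 160) - B = (168 - 536) - 1*3517917229/348397581 = -368 - 3517917229/348397581 = -131728227037/348397581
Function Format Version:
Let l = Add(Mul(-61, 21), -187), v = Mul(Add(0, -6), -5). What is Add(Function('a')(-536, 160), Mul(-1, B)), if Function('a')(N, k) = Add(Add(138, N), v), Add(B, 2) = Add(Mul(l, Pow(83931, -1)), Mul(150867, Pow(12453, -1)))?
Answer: Rational(-131728227037, 348397581) ≈ -378.10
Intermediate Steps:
v = 30 (v = Mul(-6, -5) = 30)
l = -1468 (l = Add(-1281, -187) = -1468)
B = Rational(3517917229, 348397581) (B = Add(-2, Add(Mul(-1468, Pow(83931, -1)), Mul(150867, Pow(12453, -1)))) = Add(-2, Add(Mul(-1468, Rational(1, 83931)), Mul(150867, Rational(1, 12453)))) = Add(-2, Add(Rational(-1468, 83931), Rational(50289, 4151))) = Add(-2, Rational(4214712391, 348397581)) = Rational(3517917229, 348397581) ≈ 10.097)
Function('a')(N, k) = Add(168, N) (Function('a')(N, k) = Add(Add(138, N), 30) = Add(168, N))
Add(Function('a')(-536, 160), Mul(-1, B)) = Add(Add(168, -536), Mul(-1, Rational(3517917229, 348397581))) = Add(-368, Rational(-3517917229, 348397581)) = Rational(-131728227037, 348397581)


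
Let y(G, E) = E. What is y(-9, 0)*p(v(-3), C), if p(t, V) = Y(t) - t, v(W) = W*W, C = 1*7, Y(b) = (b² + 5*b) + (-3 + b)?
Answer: 0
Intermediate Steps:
Y(b) = -3 + b² + 6*b
C = 7
v(W) = W²
p(t, V) = -3 + t² + 5*t (p(t, V) = (-3 + t² + 6*t) - t = -3 + t² + 5*t)
y(-9, 0)*p(v(-3), C) = 0*(-3 + ((-3)²)² + 5*(-3)²) = 0*(-3 + 9² + 5*9) = 0*(-3 + 81 + 45) = 0*123 = 0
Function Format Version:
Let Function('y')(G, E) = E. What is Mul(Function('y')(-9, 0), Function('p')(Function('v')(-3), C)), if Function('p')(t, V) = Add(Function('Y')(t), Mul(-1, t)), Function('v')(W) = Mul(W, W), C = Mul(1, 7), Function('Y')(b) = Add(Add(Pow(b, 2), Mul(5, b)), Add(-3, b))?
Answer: 0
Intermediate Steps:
Function('Y')(b) = Add(-3, Pow(b, 2), Mul(6, b))
C = 7
Function('v')(W) = Pow(W, 2)
Function('p')(t, V) = Add(-3, Pow(t, 2), Mul(5, t)) (Function('p')(t, V) = Add(Add(-3, Pow(t, 2), Mul(6, t)), Mul(-1, t)) = Add(-3, Pow(t, 2), Mul(5, t)))
Mul(Function('y')(-9, 0), Function('p')(Function('v')(-3), C)) = Mul(0, Add(-3, Pow(Pow(-3, 2), 2), Mul(5, Pow(-3, 2)))) = Mul(0, Add(-3, Pow(9, 2), Mul(5, 9))) = Mul(0, Add(-3, 81, 45)) = Mul(0, 123) = 0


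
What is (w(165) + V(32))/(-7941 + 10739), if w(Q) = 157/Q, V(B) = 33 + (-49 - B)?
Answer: -7763/461670 ≈ -0.016815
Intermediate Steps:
V(B) = -16 - B
(w(165) + V(32))/(-7941 + 10739) = (157/165 + (-16 - 1*32))/(-7941 + 10739) = (157*(1/165) + (-16 - 32))/2798 = (157/165 - 48)*(1/2798) = -7763/165*1/2798 = -7763/461670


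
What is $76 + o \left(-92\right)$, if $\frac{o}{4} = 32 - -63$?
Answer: $-34884$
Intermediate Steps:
$o = 380$ ($o = 4 \left(32 - -63\right) = 4 \left(32 + 63\right) = 4 \cdot 95 = 380$)
$76 + o \left(-92\right) = 76 + 380 \left(-92\right) = 76 - 34960 = -34884$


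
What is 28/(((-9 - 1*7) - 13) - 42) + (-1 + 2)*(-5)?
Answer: -383/71 ≈ -5.3944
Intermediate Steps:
28/(((-9 - 1*7) - 13) - 42) + (-1 + 2)*(-5) = 28/(((-9 - 7) - 13) - 42) + 1*(-5) = 28/((-16 - 13) - 42) - 5 = 28/(-29 - 42) - 5 = 28/(-71) - 5 = 28*(-1/71) - 5 = -28/71 - 5 = -383/71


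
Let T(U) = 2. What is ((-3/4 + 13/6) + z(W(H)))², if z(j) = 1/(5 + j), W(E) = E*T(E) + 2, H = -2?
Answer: 49/16 ≈ 3.0625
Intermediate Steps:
W(E) = 2 + 2*E (W(E) = E*2 + 2 = 2*E + 2 = 2 + 2*E)
((-3/4 + 13/6) + z(W(H)))² = ((-3/4 + 13/6) + 1/(5 + (2 + 2*(-2))))² = ((-3*¼ + 13*(⅙)) + 1/(5 + (2 - 4)))² = ((-¾ + 13/6) + 1/(5 - 2))² = (17/12 + 1/3)² = (17/12 + ⅓)² = (7/4)² = 49/16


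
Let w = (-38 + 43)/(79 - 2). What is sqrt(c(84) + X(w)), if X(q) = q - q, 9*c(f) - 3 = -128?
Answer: 5*I*sqrt(5)/3 ≈ 3.7268*I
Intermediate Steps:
w = 5/77 ≈ 0.064935
c(f) = -125/9 (c(f) = 1/3 + (1/9)*(-128) = 1/3 - 128/9 = -125/9)
X(q) = 0
sqrt(c(84) + X(w)) = sqrt(-125/9 + 0) = sqrt(-125/9) = 5*I*sqrt(5)/3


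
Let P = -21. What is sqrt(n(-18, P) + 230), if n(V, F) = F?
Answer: sqrt(209) ≈ 14.457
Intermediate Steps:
sqrt(n(-18, P) + 230) = sqrt(-21 + 230) = sqrt(209)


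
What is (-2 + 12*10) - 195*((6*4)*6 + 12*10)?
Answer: -51362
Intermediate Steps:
(-2 + 12*10) - 195*((6*4)*6 + 12*10) = (-2 + 120) - 195*(24*6 + 120) = 118 - 195*(144 + 120) = 118 - 195*264 = 118 - 51480 = -51362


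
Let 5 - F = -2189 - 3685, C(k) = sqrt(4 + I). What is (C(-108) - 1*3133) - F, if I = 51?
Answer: -9012 + sqrt(55) ≈ -9004.6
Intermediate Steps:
C(k) = sqrt(55) (C(k) = sqrt(4 + 51) = sqrt(55))
F = 5879 (F = 5 - (-2189 - 3685) = 5 - 1*(-5874) = 5 + 5874 = 5879)
(C(-108) - 1*3133) - F = (sqrt(55) - 1*3133) - 1*5879 = (sqrt(55) - 3133) - 5879 = (-3133 + sqrt(55)) - 5879 = -9012 + sqrt(55)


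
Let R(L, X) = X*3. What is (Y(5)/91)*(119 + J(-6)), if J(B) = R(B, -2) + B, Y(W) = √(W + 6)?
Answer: 107*√11/91 ≈ 3.8998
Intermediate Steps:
R(L, X) = 3*X
Y(W) = √(6 + W)
J(B) = -6 + B (J(B) = 3*(-2) + B = -6 + B)
(Y(5)/91)*(119 + J(-6)) = (√(6 + 5)/91)*(119 + (-6 - 6)) = (√11*(1/91))*(119 - 12) = (√11/91)*107 = 107*√11/91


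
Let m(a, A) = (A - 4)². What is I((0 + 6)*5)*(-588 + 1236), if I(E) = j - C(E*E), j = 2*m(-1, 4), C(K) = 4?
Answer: -2592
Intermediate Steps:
m(a, A) = (-4 + A)²
j = 0 (j = 2*(-4 + 4)² = 2*0² = 2*0 = 0)
I(E) = -4 (I(E) = 0 - 1*4 = 0 - 4 = -4)
I((0 + 6)*5)*(-588 + 1236) = -4*(-588 + 1236) = -4*648 = -2592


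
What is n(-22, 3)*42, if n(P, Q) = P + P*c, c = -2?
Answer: 924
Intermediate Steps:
n(P, Q) = -P (n(P, Q) = P + P*(-2) = P - 2*P = -P)
n(-22, 3)*42 = -1*(-22)*42 = 22*42 = 924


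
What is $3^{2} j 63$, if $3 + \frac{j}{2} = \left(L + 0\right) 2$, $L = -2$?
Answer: $-7938$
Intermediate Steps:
$j = -14$ ($j = -6 + 2 \left(-2 + 0\right) 2 = -6 + 2 \left(\left(-2\right) 2\right) = -6 + 2 \left(-4\right) = -6 - 8 = -14$)
$3^{2} j 63 = 3^{2} \left(-14\right) 63 = 9 \left(-14\right) 63 = \left(-126\right) 63 = -7938$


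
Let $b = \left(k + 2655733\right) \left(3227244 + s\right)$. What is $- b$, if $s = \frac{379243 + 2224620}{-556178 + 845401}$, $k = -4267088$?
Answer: $\frac{1504031981695347625}{289223} \approx 5.2002 \cdot 10^{12}$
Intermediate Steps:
$s = \frac{2603863}{289223} \approx 9.003$
$b = - \frac{1504031981695347625}{289223}$ ($b = \left(-4267088 + 2655733\right) \left(3227244 + \frac{2603863}{289223}\right) = \left(-1611355\right) \frac{933395795275}{289223} = - \frac{1504031981695347625}{289223} \approx -5.2002 \cdot 10^{12}$)
$- b = \left(-1\right) \left(- \frac{1504031981695347625}{289223}\right) = \frac{1504031981695347625}{289223}$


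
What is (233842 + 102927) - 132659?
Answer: 204110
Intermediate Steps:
(233842 + 102927) - 132659 = 336769 - 132659 = 204110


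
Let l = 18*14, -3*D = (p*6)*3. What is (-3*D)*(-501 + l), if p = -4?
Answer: 17928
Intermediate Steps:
D = 24 (D = -(-4*6)*3/3 = -(-8)*3 = -⅓*(-72) = 24)
l = 252
(-3*D)*(-501 + l) = (-3*24)*(-501 + 252) = -72*(-249) = 17928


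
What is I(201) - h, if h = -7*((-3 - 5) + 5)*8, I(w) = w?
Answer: 33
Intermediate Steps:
h = 168 (h = -7*(-8 + 5)*8 = -7*(-3)*8 = 21*8 = 168)
I(201) - h = 201 - 1*168 = 201 - 168 = 33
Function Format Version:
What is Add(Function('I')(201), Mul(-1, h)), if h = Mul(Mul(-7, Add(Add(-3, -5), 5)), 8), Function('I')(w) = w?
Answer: 33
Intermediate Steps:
h = 168 (h = Mul(Mul(-7, Add(-8, 5)), 8) = Mul(Mul(-7, -3), 8) = Mul(21, 8) = 168)
Add(Function('I')(201), Mul(-1, h)) = Add(201, Mul(-1, 168)) = Add(201, -168) = 33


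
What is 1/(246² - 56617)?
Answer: 1/3899 ≈ 0.00025648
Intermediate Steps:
1/(246² - 56617) = 1/(60516 - 56617) = 1/3899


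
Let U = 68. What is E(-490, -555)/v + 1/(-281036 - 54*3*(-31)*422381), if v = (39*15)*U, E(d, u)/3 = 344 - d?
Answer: 4051261658804/64412145807035 ≈ 0.062896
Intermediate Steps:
E(d, u) = 1032 - 3*d (E(d, u) = 3*(344 - d) = 1032 - 3*d)
v = 39780 (v = (39*15)*68 = 585*68 = 39780)
E(-490, -555)/v + 1/(-281036 - 54*3*(-31)*422381) = (1032 - 3*(-490))/39780 + 1/(-281036 - 54*3*(-31)*422381) = (1032 + 1470)*(1/39780) + (1/422381)/(-281036 - 162*(-31)) = 2502*(1/39780) + (1/422381)/(-281036 + 5022) = 139/2210 + (1/422381)/(-276014) = 139/2210 - 1/276014*1/422381 = 139/2210 - 1/116583069334 = 4051261658804/64412145807035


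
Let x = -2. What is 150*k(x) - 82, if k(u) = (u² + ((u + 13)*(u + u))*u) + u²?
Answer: 14318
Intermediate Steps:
k(u) = 2*u² + 2*u²*(13 + u) (k(u) = (u² + ((13 + u)*(2*u))*u) + u² = (u² + (2*u*(13 + u))*u) + u² = (u² + 2*u²*(13 + u)) + u² = 2*u² + 2*u²*(13 + u))
150*k(x) - 82 = 150*(2*(-2)²*(14 - 2)) - 82 = 150*(2*4*12) - 82 = 150*96 - 82 = 14400 - 82 = 14318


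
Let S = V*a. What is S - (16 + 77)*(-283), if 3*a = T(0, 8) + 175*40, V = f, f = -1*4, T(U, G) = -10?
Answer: 16999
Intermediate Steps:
f = -4
V = -4
a = 2330 (a = (-10 + 175*40)/3 = (-10 + 7000)/3 = (1/3)*6990 = 2330)
S = -9320 (S = -4*2330 = -9320)
S - (16 + 77)*(-283) = -9320 - (16 + 77)*(-283) = -9320 - 93*(-283) = -9320 - 1*(-26319) = -9320 + 26319 = 16999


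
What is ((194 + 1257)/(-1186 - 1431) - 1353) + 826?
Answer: -1380610/2617 ≈ -527.55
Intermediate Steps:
((194 + 1257)/(-1186 - 1431) - 1353) + 826 = (1451/(-2617) - 1353) + 826 = (1451*(-1/2617) - 1353) + 826 = (-1451/2617 - 1353) + 826 = -3542252/2617 + 826 = -1380610/2617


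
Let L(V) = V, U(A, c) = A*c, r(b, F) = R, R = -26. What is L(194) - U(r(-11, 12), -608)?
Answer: -15614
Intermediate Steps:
r(b, F) = -26
L(194) - U(r(-11, 12), -608) = 194 - (-26)*(-608) = 194 - 1*15808 = 194 - 15808 = -15614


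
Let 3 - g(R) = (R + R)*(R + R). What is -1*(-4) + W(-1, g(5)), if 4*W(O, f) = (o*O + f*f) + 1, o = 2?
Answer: 2356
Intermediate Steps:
g(R) = 3 - 4*R**2 (g(R) = 3 - (R + R)*(R + R) = 3 - 2*R*2*R = 3 - 4*R**2)
W(O, f) = 1/4 + O/2 + f**2/4 (W(O, f) = ((2*O + f*f) + 1)/4 = ((2*O + f**2) + 1)/4 = ((f**2 + 2*O) + 1)/4 = (1 + f**2 + 2*O)/4 = 1/4 + O/2 + f**2/4)
-1*(-4) + W(-1, g(5)) = -1*(-4) + (1/4 + (1/2)*(-1) + (3 - 4*5**2)**2/4) = 4 + (1/4 - 1/2 + (3 - 4*25)**2/4) = 4 + (1/4 - 1/2 + (3 - 100)**2/4) = 4 + (1/4 - 1/2 + (1/4)*(-97)**2) = 4 + (1/4 - 1/2 + (1/4)*9409) = 4 + (1/4 - 1/2 + 9409/4) = 4 + 2352 = 2356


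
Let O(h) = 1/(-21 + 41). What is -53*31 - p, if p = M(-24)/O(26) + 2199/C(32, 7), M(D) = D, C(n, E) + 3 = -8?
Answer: -10594/11 ≈ -963.09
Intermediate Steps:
C(n, E) = -11 (C(n, E) = -3 - 8 = -11)
O(h) = 1/20
p = -7479/11 (p = -24/1/20 + 2199/(-11) = -24*20 + 2199*(-1/11) = -480 - 2199/11 = -7479/11 ≈ -679.91)
-53*31 - p = -53*31 - 1*(-7479/11) = -1643 + 7479/11 = -10594/11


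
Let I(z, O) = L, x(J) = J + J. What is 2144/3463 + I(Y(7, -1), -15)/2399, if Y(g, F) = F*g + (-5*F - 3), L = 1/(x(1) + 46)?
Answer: 246889351/398771376 ≈ 0.61913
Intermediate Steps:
x(J) = 2*J
L = 1/48 (L = 1/(2*1 + 46) = 1/(2 + 46) = 1/48 ≈ 0.020833)
Y(g, F) = -3 - 5*F + F*g (Y(g, F) = F*g + (-3 - 5*F) = -3 - 5*F + F*g)
I(z, O) = 1/48
2144/3463 + I(Y(7, -1), -15)/2399 = 2144/3463 + (1/48)/2399 = 2144*(1/3463) + (1/48)*(1/2399) = 2144/3463 + 1/115152 = 246889351/398771376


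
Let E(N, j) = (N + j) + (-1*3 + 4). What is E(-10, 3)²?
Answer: 36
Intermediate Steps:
E(N, j) = 1 + N + j (E(N, j) = (N + j) + (-3 + 4) = (N + j) + 1 = 1 + N + j)
E(-10, 3)² = (1 - 10 + 3)² = (-6)² = 36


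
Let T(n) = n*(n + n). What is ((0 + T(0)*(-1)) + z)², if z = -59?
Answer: 3481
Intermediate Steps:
T(n) = 2*n² (T(n) = n*(2*n) = 2*n²)
((0 + T(0)*(-1)) + z)² = ((0 + (2*0²)*(-1)) - 59)² = ((0 + (2*0)*(-1)) - 59)² = ((0 + 0*(-1)) - 59)² = ((0 + 0) - 59)² = (0 - 59)² = (-59)² = 3481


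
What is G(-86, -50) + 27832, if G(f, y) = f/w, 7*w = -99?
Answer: 2755970/99 ≈ 27838.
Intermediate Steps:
w = -99/7 (w = (⅐)*(-99) = -99/7 ≈ -14.143)
G(f, y) = -7*f/99 (G(f, y) = f/(-99/7) = f*(-7/99) = -7*f/99)
G(-86, -50) + 27832 = -7/99*(-86) + 27832 = 602/99 + 27832 = 2755970/99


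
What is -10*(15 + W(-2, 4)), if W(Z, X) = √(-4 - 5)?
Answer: -150 - 30*I ≈ -150.0 - 30.0*I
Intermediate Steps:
W(Z, X) = 3*I (W(Z, X) = √(-9) = 3*I)
-10*(15 + W(-2, 4)) = -10*(15 + 3*I) = -150 - 30*I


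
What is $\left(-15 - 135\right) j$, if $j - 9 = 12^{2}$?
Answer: $-22950$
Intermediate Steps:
$j = 153$ ($j = 9 + 12^{2} = 9 + 144 = 153$)
$\left(-15 - 135\right) j = \left(-15 - 135\right) 153 = \left(-150\right) 153 = -22950$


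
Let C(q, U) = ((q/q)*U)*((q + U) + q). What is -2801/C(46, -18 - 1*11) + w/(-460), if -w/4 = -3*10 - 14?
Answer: 241727/210105 ≈ 1.1505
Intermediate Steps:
w = 176 (w = -4*(-3*10 - 14) = -4*(-30 - 14) = -4*(-44) = 176)
C(q, U) = U*(U + 2*q) (C(q, U) = (1*U)*((U + q) + q) = U*(U + 2*q))
-2801/C(46, -18 - 1*11) + w/(-460) = -2801*1/((-18 - 1*11)*((-18 - 1*11) + 2*46)) + 176/(-460) = -2801*1/((-18 - 11)*((-18 - 11) + 92)) + 176*(-1/460) = -2801*(-1/(29*(-29 + 92))) - 44/115 = -2801/((-29*63)) - 44/115 = -2801/(-1827) - 44/115 = -2801*(-1/1827) - 44/115 = 2801/1827 - 44/115 = 241727/210105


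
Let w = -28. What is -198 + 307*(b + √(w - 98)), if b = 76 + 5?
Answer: 24669 + 921*I*√14 ≈ 24669.0 + 3446.1*I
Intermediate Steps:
b = 81
-198 + 307*(b + √(w - 98)) = -198 + 307*(81 + √(-28 - 98)) = -198 + 307*(81 + √(-126)) = -198 + 307*(81 + 3*I*√14) = -198 + (24867 + 921*I*√14) = 24669 + 921*I*√14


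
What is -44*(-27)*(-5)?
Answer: -5940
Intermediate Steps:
-44*(-27)*(-5) = 1188*(-5) = -5940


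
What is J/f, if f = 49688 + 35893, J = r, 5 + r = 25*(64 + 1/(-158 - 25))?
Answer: 291860/15661323 ≈ 0.018636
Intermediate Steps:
r = 291860/183 (r = -5 + 25*(64 + 1/(-158 - 25)) = -5 + 25*(64 + 1/(-183)) = -5 + 25*(64 - 1/183) = -5 + 25*(11711/183) = -5 + 292775/183 = 291860/183 ≈ 1594.9)
J = 291860/183 ≈ 1594.9
f = 85581
J/f = (291860/183)/85581 = (291860/183)*(1/85581) = 291860/15661323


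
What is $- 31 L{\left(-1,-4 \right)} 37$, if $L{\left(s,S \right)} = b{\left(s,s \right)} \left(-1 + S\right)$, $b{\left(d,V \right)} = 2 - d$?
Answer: $17205$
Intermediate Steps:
$L{\left(s,S \right)} = \left(-1 + S\right) \left(2 - s\right)$ ($L{\left(s,S \right)} = \left(2 - s\right) \left(-1 + S\right) = \left(-1 + S\right) \left(2 - s\right)$)
$- 31 L{\left(-1,-4 \right)} 37 = - 31 \left(- \left(-1 - 4\right) \left(-2 - 1\right)\right) 37 = - 31 \left(\left(-1\right) \left(-5\right) \left(-3\right)\right) 37 = \left(-31\right) \left(-15\right) 37 = 465 \cdot 37 = 17205$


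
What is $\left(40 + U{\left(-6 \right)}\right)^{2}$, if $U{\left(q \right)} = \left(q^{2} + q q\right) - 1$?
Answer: $12321$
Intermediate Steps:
$U{\left(q \right)} = -1 + 2 q^{2}$ ($U{\left(q \right)} = \left(q^{2} + q^{2}\right) - 1 = 2 q^{2} - 1 = -1 + 2 q^{2}$)
$\left(40 + U{\left(-6 \right)}\right)^{2} = \left(40 - \left(1 - 2 \left(-6\right)^{2}\right)\right)^{2} = \left(40 + \left(-1 + 2 \cdot 36\right)\right)^{2} = \left(40 + \left(-1 + 72\right)\right)^{2} = \left(40 + 71\right)^{2} = 111^{2} = 12321$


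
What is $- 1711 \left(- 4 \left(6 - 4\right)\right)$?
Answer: $13688$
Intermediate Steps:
$- 1711 \left(- 4 \left(6 - 4\right)\right) = - 1711 \left(\left(-4\right) 2\right) = \left(-1711\right) \left(-8\right) = 13688$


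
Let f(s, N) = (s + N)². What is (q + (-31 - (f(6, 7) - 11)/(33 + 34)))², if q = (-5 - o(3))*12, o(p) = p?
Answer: 75116889/4489 ≈ 16734.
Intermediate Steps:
f(s, N) = (N + s)²
q = -96 (q = (-5 - 1*3)*12 = (-5 - 3)*12 = -8*12 = -96)
(q + (-31 - (f(6, 7) - 11)/(33 + 34)))² = (-96 + (-31 - ((7 + 6)² - 11)/(33 + 34)))² = (-96 + (-31 - (13² - 11)/67))² = (-96 + (-31 - (169 - 11)/67))² = (-96 + (-31 - 158/67))² = (-96 - 2235/67)² = (-8667/67)² = 75116889/4489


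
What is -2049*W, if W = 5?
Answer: -10245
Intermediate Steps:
-2049*W = -2049*5 = -10245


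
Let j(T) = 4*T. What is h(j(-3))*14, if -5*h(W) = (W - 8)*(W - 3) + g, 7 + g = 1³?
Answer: -4116/5 ≈ -823.20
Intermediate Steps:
g = -6 (g = -7 + 1³ = -7 + 1 = -6)
h(W) = 6/5 - (-8 + W)*(-3 + W)/5 (h(W) = -((W - 8)*(W - 3) - 6)/5 = -((-8 + W)*(-3 + W) - 6)/5 = -(-6 + (-8 + W)*(-3 + W))/5 = 6/5 - (-8 + W)*(-3 + W)/5)
h(j(-3))*14 = (-18/5 - (4*(-3))²/5 + 11*(4*(-3))/5)*14 = (-18/5 - ⅕*(-12)² + (11/5)*(-12))*14 = (-18/5 - ⅕*144 - 132/5)*14 = (-18/5 - 144/5 - 132/5)*14 = -294/5*14 = -4116/5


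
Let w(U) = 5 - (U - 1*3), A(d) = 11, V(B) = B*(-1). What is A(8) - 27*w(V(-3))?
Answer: -124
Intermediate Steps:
V(B) = -B
w(U) = 8 - U (w(U) = 5 - (U - 3) = 5 - (-3 + U) = 5 + (3 - U) = 8 - U)
A(8) - 27*w(V(-3)) = 11 - 27*(8 - (-1)*(-3)) = 11 - 27*(8 - 1*3) = 11 - 27*(8 - 3) = 11 - 27*5 = 11 - 135 = -124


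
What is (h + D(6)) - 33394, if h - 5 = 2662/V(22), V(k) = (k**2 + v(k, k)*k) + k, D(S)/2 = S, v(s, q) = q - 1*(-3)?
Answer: -1601975/48 ≈ -33375.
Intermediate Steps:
v(s, q) = 3 + q (v(s, q) = q + 3 = 3 + q)
D(S) = 2*S
V(k) = k + k**2 + k*(3 + k) (V(k) = (k**2 + (3 + k)*k) + k = (k**2 + k*(3 + k)) + k = k + k**2 + k*(3 + k))
h = 361/48 (h = 5 + 2662/((2*22*(2 + 22))) = 5 + 2662/((2*22*24)) = 5 + 2662/1056 = 5 + 2662*(1/1056) = 5 + 121/48 = 361/48 ≈ 7.5208)
(h + D(6)) - 33394 = (361/48 + 2*6) - 33394 = (361/48 + 12) - 33394 = 937/48 - 33394 = -1601975/48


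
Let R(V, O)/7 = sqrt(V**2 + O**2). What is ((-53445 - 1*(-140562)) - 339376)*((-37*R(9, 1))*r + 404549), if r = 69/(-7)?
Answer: -102051126191 - 644017227*sqrt(82) ≈ -1.0788e+11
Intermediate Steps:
R(V, O) = 7*sqrt(O**2 + V**2) (R(V, O) = 7*sqrt(V**2 + O**2) = 7*sqrt(O**2 + V**2))
r = -69/7 (r = 69*(-1/7) = -69/7 ≈ -9.8571)
((-53445 - 1*(-140562)) - 339376)*((-37*R(9, 1))*r + 404549) = ((-53445 - 1*(-140562)) - 339376)*(-259*sqrt(1**2 + 9**2)*(-69/7) + 404549) = ((-53445 + 140562) - 339376)*(-259*sqrt(1 + 81)*(-69/7) + 404549) = (87117 - 339376)*(-259*sqrt(82)*(-69/7) + 404549) = -252259*(-259*sqrt(82)*(-69/7) + 404549) = -252259*(2553*sqrt(82) + 404549) = -252259*(404549 + 2553*sqrt(82)) = -102051126191 - 644017227*sqrt(82)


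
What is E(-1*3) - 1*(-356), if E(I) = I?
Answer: 353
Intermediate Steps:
E(-1*3) - 1*(-356) = -1*3 - 1*(-356) = -3 + 356 = 353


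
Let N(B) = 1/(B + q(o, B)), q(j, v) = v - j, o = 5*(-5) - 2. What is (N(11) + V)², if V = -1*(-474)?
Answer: 539493529/2401 ≈ 2.2470e+5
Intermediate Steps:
o = -27 (o = -25 - 2 = -27)
V = 474
N(B) = 1/(27 + 2*B) (N(B) = 1/(B + (B - 1*(-27))) = 1/(B + (B + 27)) = 1/(B + (27 + B)) = 1/(27 + 2*B))
(N(11) + V)² = (1/(27 + 2*11) + 474)² = (1/(27 + 22) + 474)² = (1/49 + 474)² = (23227/49)² = 539493529/2401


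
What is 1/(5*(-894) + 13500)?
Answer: 1/9030 ≈ 0.00011074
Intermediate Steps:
1/(5*(-894) + 13500) = 1/(-4470 + 13500) = 1/9030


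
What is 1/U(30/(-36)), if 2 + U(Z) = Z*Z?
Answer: -36/47 ≈ -0.76596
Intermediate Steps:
U(Z) = -2 + Z² (U(Z) = -2 + Z*Z = -2 + Z²)
1/U(30/(-36)) = 1/(-2 + (30/(-36))²) = 1/(-2 + (30*(-1/36))²) = 1/(-2 + (-⅚)²) = 1/(-2 + 25/36) = 1/(-47/36) = -36/47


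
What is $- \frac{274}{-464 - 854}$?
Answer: $\frac{137}{659} \approx 0.20789$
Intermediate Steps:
$- \frac{274}{-464 - 854} = - \frac{274}{-1318} = \left(-274\right) \left(- \frac{1}{1318}\right) = \frac{137}{659}$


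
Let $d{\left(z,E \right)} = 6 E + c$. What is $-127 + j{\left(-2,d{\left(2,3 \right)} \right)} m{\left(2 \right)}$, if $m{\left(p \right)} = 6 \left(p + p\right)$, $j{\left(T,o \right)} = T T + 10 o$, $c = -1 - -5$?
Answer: $5249$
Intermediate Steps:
$c = 4$ ($c = -1 + 5 = 4$)
$d{\left(z,E \right)} = 4 + 6 E$ ($d{\left(z,E \right)} = 6 E + 4 = 4 + 6 E$)
$j{\left(T,o \right)} = T^{2} + 10 o$
$m{\left(p \right)} = 12 p$ ($m{\left(p \right)} = 6 \cdot 2 p = 12 p$)
$-127 + j{\left(-2,d{\left(2,3 \right)} \right)} m{\left(2 \right)} = -127 + \left(\left(-2\right)^{2} + 10 \left(4 + 6 \cdot 3\right)\right) 12 \cdot 2 = -127 + \left(4 + 10 \left(4 + 18\right)\right) 24 = -127 + \left(4 + 10 \cdot 22\right) 24 = -127 + \left(4 + 220\right) 24 = -127 + 224 \cdot 24 = -127 + 5376 = 5249$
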